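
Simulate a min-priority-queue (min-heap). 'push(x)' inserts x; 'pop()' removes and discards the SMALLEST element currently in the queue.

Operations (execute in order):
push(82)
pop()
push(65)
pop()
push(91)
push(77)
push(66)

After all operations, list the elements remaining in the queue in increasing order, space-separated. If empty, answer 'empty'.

Answer: 66 77 91

Derivation:
push(82): heap contents = [82]
pop() → 82: heap contents = []
push(65): heap contents = [65]
pop() → 65: heap contents = []
push(91): heap contents = [91]
push(77): heap contents = [77, 91]
push(66): heap contents = [66, 77, 91]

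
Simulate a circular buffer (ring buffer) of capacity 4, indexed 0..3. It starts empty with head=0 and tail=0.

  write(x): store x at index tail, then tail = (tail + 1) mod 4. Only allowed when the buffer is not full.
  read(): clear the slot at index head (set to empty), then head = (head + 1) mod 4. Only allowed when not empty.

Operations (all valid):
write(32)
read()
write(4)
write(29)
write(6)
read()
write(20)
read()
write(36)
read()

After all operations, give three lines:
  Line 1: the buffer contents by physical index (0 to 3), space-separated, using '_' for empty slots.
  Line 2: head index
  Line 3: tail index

write(32): buf=[32 _ _ _], head=0, tail=1, size=1
read(): buf=[_ _ _ _], head=1, tail=1, size=0
write(4): buf=[_ 4 _ _], head=1, tail=2, size=1
write(29): buf=[_ 4 29 _], head=1, tail=3, size=2
write(6): buf=[_ 4 29 6], head=1, tail=0, size=3
read(): buf=[_ _ 29 6], head=2, tail=0, size=2
write(20): buf=[20 _ 29 6], head=2, tail=1, size=3
read(): buf=[20 _ _ 6], head=3, tail=1, size=2
write(36): buf=[20 36 _ 6], head=3, tail=2, size=3
read(): buf=[20 36 _ _], head=0, tail=2, size=2

Answer: 20 36 _ _
0
2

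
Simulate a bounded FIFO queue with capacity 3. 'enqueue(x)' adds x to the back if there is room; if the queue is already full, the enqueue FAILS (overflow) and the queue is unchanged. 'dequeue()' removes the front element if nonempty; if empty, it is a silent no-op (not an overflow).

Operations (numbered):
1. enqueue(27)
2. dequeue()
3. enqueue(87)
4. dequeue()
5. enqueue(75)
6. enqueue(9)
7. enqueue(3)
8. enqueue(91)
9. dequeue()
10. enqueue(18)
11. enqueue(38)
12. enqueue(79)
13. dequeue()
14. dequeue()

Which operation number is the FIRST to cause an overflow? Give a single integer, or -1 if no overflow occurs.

1. enqueue(27): size=1
2. dequeue(): size=0
3. enqueue(87): size=1
4. dequeue(): size=0
5. enqueue(75): size=1
6. enqueue(9): size=2
7. enqueue(3): size=3
8. enqueue(91): size=3=cap → OVERFLOW (fail)
9. dequeue(): size=2
10. enqueue(18): size=3
11. enqueue(38): size=3=cap → OVERFLOW (fail)
12. enqueue(79): size=3=cap → OVERFLOW (fail)
13. dequeue(): size=2
14. dequeue(): size=1

Answer: 8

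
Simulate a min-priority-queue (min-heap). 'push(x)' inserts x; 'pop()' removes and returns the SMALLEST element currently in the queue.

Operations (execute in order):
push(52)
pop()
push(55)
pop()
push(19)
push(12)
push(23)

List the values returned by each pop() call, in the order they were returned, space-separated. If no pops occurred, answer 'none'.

Answer: 52 55

Derivation:
push(52): heap contents = [52]
pop() → 52: heap contents = []
push(55): heap contents = [55]
pop() → 55: heap contents = []
push(19): heap contents = [19]
push(12): heap contents = [12, 19]
push(23): heap contents = [12, 19, 23]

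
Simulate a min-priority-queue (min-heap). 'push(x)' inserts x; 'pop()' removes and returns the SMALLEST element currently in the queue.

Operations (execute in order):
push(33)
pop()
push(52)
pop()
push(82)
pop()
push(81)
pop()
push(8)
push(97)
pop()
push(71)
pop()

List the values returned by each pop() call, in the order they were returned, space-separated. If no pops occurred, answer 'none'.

push(33): heap contents = [33]
pop() → 33: heap contents = []
push(52): heap contents = [52]
pop() → 52: heap contents = []
push(82): heap contents = [82]
pop() → 82: heap contents = []
push(81): heap contents = [81]
pop() → 81: heap contents = []
push(8): heap contents = [8]
push(97): heap contents = [8, 97]
pop() → 8: heap contents = [97]
push(71): heap contents = [71, 97]
pop() → 71: heap contents = [97]

Answer: 33 52 82 81 8 71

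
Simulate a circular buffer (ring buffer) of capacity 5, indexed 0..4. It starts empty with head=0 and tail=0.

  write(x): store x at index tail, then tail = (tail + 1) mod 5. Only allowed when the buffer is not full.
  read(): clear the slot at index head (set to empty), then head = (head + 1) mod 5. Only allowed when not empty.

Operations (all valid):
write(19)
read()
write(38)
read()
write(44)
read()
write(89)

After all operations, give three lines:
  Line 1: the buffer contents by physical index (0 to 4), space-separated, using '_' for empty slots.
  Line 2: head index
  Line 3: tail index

write(19): buf=[19 _ _ _ _], head=0, tail=1, size=1
read(): buf=[_ _ _ _ _], head=1, tail=1, size=0
write(38): buf=[_ 38 _ _ _], head=1, tail=2, size=1
read(): buf=[_ _ _ _ _], head=2, tail=2, size=0
write(44): buf=[_ _ 44 _ _], head=2, tail=3, size=1
read(): buf=[_ _ _ _ _], head=3, tail=3, size=0
write(89): buf=[_ _ _ 89 _], head=3, tail=4, size=1

Answer: _ _ _ 89 _
3
4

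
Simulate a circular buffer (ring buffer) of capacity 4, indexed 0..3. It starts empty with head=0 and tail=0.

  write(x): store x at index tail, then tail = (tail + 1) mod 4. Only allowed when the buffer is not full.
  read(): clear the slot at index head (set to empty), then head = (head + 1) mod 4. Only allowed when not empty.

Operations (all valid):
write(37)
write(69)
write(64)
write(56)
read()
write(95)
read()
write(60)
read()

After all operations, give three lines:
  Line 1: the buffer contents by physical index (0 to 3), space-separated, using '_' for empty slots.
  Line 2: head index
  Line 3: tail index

write(37): buf=[37 _ _ _], head=0, tail=1, size=1
write(69): buf=[37 69 _ _], head=0, tail=2, size=2
write(64): buf=[37 69 64 _], head=0, tail=3, size=3
write(56): buf=[37 69 64 56], head=0, tail=0, size=4
read(): buf=[_ 69 64 56], head=1, tail=0, size=3
write(95): buf=[95 69 64 56], head=1, tail=1, size=4
read(): buf=[95 _ 64 56], head=2, tail=1, size=3
write(60): buf=[95 60 64 56], head=2, tail=2, size=4
read(): buf=[95 60 _ 56], head=3, tail=2, size=3

Answer: 95 60 _ 56
3
2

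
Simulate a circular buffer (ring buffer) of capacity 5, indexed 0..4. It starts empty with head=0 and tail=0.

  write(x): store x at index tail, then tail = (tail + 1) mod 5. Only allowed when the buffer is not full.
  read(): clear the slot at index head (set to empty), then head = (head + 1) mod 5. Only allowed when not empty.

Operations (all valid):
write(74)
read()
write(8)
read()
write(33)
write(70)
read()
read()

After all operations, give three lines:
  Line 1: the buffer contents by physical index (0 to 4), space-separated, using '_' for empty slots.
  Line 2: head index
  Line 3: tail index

Answer: _ _ _ _ _
4
4

Derivation:
write(74): buf=[74 _ _ _ _], head=0, tail=1, size=1
read(): buf=[_ _ _ _ _], head=1, tail=1, size=0
write(8): buf=[_ 8 _ _ _], head=1, tail=2, size=1
read(): buf=[_ _ _ _ _], head=2, tail=2, size=0
write(33): buf=[_ _ 33 _ _], head=2, tail=3, size=1
write(70): buf=[_ _ 33 70 _], head=2, tail=4, size=2
read(): buf=[_ _ _ 70 _], head=3, tail=4, size=1
read(): buf=[_ _ _ _ _], head=4, tail=4, size=0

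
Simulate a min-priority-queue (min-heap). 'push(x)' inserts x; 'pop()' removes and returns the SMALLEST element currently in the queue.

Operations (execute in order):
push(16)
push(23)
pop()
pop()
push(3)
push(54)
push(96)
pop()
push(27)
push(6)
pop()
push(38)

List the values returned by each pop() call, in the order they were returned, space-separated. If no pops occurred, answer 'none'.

push(16): heap contents = [16]
push(23): heap contents = [16, 23]
pop() → 16: heap contents = [23]
pop() → 23: heap contents = []
push(3): heap contents = [3]
push(54): heap contents = [3, 54]
push(96): heap contents = [3, 54, 96]
pop() → 3: heap contents = [54, 96]
push(27): heap contents = [27, 54, 96]
push(6): heap contents = [6, 27, 54, 96]
pop() → 6: heap contents = [27, 54, 96]
push(38): heap contents = [27, 38, 54, 96]

Answer: 16 23 3 6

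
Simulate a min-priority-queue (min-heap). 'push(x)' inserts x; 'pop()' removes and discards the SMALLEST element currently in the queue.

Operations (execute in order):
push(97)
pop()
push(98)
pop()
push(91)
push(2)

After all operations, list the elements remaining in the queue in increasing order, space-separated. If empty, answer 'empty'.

push(97): heap contents = [97]
pop() → 97: heap contents = []
push(98): heap contents = [98]
pop() → 98: heap contents = []
push(91): heap contents = [91]
push(2): heap contents = [2, 91]

Answer: 2 91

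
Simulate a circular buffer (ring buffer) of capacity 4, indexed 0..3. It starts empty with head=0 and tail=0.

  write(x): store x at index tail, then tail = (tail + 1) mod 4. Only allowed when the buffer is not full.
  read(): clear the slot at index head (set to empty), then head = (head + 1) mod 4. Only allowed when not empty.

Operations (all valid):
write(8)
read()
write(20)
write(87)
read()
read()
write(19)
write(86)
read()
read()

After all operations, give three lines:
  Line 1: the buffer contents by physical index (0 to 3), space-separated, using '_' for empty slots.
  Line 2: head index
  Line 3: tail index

write(8): buf=[8 _ _ _], head=0, tail=1, size=1
read(): buf=[_ _ _ _], head=1, tail=1, size=0
write(20): buf=[_ 20 _ _], head=1, tail=2, size=1
write(87): buf=[_ 20 87 _], head=1, tail=3, size=2
read(): buf=[_ _ 87 _], head=2, tail=3, size=1
read(): buf=[_ _ _ _], head=3, tail=3, size=0
write(19): buf=[_ _ _ 19], head=3, tail=0, size=1
write(86): buf=[86 _ _ 19], head=3, tail=1, size=2
read(): buf=[86 _ _ _], head=0, tail=1, size=1
read(): buf=[_ _ _ _], head=1, tail=1, size=0

Answer: _ _ _ _
1
1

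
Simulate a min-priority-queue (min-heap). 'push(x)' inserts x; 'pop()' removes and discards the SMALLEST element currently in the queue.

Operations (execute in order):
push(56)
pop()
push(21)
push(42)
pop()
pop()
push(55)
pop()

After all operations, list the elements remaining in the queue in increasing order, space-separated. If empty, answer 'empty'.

Answer: empty

Derivation:
push(56): heap contents = [56]
pop() → 56: heap contents = []
push(21): heap contents = [21]
push(42): heap contents = [21, 42]
pop() → 21: heap contents = [42]
pop() → 42: heap contents = []
push(55): heap contents = [55]
pop() → 55: heap contents = []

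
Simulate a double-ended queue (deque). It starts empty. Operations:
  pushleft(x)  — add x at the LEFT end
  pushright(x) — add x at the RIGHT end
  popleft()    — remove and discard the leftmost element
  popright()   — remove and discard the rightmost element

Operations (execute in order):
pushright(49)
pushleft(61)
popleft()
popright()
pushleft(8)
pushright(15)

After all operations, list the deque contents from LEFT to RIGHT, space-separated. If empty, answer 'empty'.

Answer: 8 15

Derivation:
pushright(49): [49]
pushleft(61): [61, 49]
popleft(): [49]
popright(): []
pushleft(8): [8]
pushright(15): [8, 15]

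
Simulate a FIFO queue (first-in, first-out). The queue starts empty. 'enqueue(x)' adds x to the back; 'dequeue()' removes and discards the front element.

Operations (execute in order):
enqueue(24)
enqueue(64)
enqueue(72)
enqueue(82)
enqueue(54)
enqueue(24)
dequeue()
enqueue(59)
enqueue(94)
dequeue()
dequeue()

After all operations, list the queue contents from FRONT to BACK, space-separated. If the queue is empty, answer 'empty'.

enqueue(24): [24]
enqueue(64): [24, 64]
enqueue(72): [24, 64, 72]
enqueue(82): [24, 64, 72, 82]
enqueue(54): [24, 64, 72, 82, 54]
enqueue(24): [24, 64, 72, 82, 54, 24]
dequeue(): [64, 72, 82, 54, 24]
enqueue(59): [64, 72, 82, 54, 24, 59]
enqueue(94): [64, 72, 82, 54, 24, 59, 94]
dequeue(): [72, 82, 54, 24, 59, 94]
dequeue(): [82, 54, 24, 59, 94]

Answer: 82 54 24 59 94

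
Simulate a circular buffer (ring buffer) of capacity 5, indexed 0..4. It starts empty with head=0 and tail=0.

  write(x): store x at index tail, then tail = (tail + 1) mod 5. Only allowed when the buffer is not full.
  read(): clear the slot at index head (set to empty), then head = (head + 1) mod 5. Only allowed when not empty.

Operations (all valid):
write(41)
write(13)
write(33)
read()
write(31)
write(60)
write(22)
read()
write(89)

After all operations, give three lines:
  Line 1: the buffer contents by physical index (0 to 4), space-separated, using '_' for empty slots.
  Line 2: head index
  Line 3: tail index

write(41): buf=[41 _ _ _ _], head=0, tail=1, size=1
write(13): buf=[41 13 _ _ _], head=0, tail=2, size=2
write(33): buf=[41 13 33 _ _], head=0, tail=3, size=3
read(): buf=[_ 13 33 _ _], head=1, tail=3, size=2
write(31): buf=[_ 13 33 31 _], head=1, tail=4, size=3
write(60): buf=[_ 13 33 31 60], head=1, tail=0, size=4
write(22): buf=[22 13 33 31 60], head=1, tail=1, size=5
read(): buf=[22 _ 33 31 60], head=2, tail=1, size=4
write(89): buf=[22 89 33 31 60], head=2, tail=2, size=5

Answer: 22 89 33 31 60
2
2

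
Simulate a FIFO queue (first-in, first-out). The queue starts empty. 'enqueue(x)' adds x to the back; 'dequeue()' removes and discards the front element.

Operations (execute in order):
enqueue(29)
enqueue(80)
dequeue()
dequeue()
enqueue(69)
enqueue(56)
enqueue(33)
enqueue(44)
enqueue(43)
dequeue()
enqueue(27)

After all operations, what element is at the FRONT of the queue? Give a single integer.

Answer: 56

Derivation:
enqueue(29): queue = [29]
enqueue(80): queue = [29, 80]
dequeue(): queue = [80]
dequeue(): queue = []
enqueue(69): queue = [69]
enqueue(56): queue = [69, 56]
enqueue(33): queue = [69, 56, 33]
enqueue(44): queue = [69, 56, 33, 44]
enqueue(43): queue = [69, 56, 33, 44, 43]
dequeue(): queue = [56, 33, 44, 43]
enqueue(27): queue = [56, 33, 44, 43, 27]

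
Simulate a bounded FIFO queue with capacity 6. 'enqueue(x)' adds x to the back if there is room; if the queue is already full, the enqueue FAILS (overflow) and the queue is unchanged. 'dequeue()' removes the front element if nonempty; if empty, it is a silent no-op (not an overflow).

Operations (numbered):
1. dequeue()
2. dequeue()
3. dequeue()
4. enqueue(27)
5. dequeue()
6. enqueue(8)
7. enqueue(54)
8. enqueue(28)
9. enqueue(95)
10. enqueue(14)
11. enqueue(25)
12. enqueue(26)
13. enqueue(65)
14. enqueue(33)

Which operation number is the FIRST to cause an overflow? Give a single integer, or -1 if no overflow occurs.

1. dequeue(): empty, no-op, size=0
2. dequeue(): empty, no-op, size=0
3. dequeue(): empty, no-op, size=0
4. enqueue(27): size=1
5. dequeue(): size=0
6. enqueue(8): size=1
7. enqueue(54): size=2
8. enqueue(28): size=3
9. enqueue(95): size=4
10. enqueue(14): size=5
11. enqueue(25): size=6
12. enqueue(26): size=6=cap → OVERFLOW (fail)
13. enqueue(65): size=6=cap → OVERFLOW (fail)
14. enqueue(33): size=6=cap → OVERFLOW (fail)

Answer: 12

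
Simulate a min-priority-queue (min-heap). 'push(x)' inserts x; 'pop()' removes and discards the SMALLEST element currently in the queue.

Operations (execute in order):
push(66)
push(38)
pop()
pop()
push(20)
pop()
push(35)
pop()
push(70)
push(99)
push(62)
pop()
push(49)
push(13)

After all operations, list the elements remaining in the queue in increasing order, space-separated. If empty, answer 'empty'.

push(66): heap contents = [66]
push(38): heap contents = [38, 66]
pop() → 38: heap contents = [66]
pop() → 66: heap contents = []
push(20): heap contents = [20]
pop() → 20: heap contents = []
push(35): heap contents = [35]
pop() → 35: heap contents = []
push(70): heap contents = [70]
push(99): heap contents = [70, 99]
push(62): heap contents = [62, 70, 99]
pop() → 62: heap contents = [70, 99]
push(49): heap contents = [49, 70, 99]
push(13): heap contents = [13, 49, 70, 99]

Answer: 13 49 70 99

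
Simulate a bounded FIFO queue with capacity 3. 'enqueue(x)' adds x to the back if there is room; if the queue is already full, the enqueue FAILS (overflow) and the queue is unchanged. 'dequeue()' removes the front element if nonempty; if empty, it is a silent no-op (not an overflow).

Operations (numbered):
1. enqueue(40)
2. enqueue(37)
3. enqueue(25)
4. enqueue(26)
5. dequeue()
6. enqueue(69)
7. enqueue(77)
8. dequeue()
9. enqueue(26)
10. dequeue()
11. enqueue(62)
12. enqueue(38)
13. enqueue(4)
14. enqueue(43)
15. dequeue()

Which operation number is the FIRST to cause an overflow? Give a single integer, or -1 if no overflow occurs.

1. enqueue(40): size=1
2. enqueue(37): size=2
3. enqueue(25): size=3
4. enqueue(26): size=3=cap → OVERFLOW (fail)
5. dequeue(): size=2
6. enqueue(69): size=3
7. enqueue(77): size=3=cap → OVERFLOW (fail)
8. dequeue(): size=2
9. enqueue(26): size=3
10. dequeue(): size=2
11. enqueue(62): size=3
12. enqueue(38): size=3=cap → OVERFLOW (fail)
13. enqueue(4): size=3=cap → OVERFLOW (fail)
14. enqueue(43): size=3=cap → OVERFLOW (fail)
15. dequeue(): size=2

Answer: 4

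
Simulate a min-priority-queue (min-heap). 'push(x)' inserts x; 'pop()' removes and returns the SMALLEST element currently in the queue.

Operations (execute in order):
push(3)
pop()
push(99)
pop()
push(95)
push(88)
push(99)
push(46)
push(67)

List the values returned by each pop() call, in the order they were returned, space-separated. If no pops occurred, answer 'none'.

push(3): heap contents = [3]
pop() → 3: heap contents = []
push(99): heap contents = [99]
pop() → 99: heap contents = []
push(95): heap contents = [95]
push(88): heap contents = [88, 95]
push(99): heap contents = [88, 95, 99]
push(46): heap contents = [46, 88, 95, 99]
push(67): heap contents = [46, 67, 88, 95, 99]

Answer: 3 99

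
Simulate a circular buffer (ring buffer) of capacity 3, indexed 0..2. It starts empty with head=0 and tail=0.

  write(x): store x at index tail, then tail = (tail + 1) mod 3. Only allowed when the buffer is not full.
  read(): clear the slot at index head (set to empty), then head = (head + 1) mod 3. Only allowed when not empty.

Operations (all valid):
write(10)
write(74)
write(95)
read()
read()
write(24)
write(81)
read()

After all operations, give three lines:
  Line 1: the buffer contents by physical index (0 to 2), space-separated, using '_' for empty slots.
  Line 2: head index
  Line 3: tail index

write(10): buf=[10 _ _], head=0, tail=1, size=1
write(74): buf=[10 74 _], head=0, tail=2, size=2
write(95): buf=[10 74 95], head=0, tail=0, size=3
read(): buf=[_ 74 95], head=1, tail=0, size=2
read(): buf=[_ _ 95], head=2, tail=0, size=1
write(24): buf=[24 _ 95], head=2, tail=1, size=2
write(81): buf=[24 81 95], head=2, tail=2, size=3
read(): buf=[24 81 _], head=0, tail=2, size=2

Answer: 24 81 _
0
2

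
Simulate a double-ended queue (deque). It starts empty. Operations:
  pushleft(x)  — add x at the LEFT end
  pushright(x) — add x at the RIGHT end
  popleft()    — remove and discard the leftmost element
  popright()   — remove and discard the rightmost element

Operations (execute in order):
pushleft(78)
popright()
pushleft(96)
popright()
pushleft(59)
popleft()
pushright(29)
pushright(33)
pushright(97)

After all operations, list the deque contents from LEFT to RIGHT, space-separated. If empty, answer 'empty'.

pushleft(78): [78]
popright(): []
pushleft(96): [96]
popright(): []
pushleft(59): [59]
popleft(): []
pushright(29): [29]
pushright(33): [29, 33]
pushright(97): [29, 33, 97]

Answer: 29 33 97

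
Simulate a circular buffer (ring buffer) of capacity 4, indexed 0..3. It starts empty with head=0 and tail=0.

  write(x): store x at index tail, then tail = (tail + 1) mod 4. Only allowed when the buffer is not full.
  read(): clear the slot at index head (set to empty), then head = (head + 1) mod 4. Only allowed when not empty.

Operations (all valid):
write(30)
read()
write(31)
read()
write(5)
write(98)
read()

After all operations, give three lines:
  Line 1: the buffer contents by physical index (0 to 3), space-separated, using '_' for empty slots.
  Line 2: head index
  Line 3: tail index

write(30): buf=[30 _ _ _], head=0, tail=1, size=1
read(): buf=[_ _ _ _], head=1, tail=1, size=0
write(31): buf=[_ 31 _ _], head=1, tail=2, size=1
read(): buf=[_ _ _ _], head=2, tail=2, size=0
write(5): buf=[_ _ 5 _], head=2, tail=3, size=1
write(98): buf=[_ _ 5 98], head=2, tail=0, size=2
read(): buf=[_ _ _ 98], head=3, tail=0, size=1

Answer: _ _ _ 98
3
0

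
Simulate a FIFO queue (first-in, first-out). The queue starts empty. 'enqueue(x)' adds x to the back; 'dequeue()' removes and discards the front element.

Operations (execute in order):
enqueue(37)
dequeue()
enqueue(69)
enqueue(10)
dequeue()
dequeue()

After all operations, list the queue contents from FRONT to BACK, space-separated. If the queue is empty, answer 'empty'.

enqueue(37): [37]
dequeue(): []
enqueue(69): [69]
enqueue(10): [69, 10]
dequeue(): [10]
dequeue(): []

Answer: empty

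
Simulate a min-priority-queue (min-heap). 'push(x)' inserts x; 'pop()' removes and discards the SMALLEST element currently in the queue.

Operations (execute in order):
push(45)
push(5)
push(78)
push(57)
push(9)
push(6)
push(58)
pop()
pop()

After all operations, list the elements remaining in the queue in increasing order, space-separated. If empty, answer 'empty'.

Answer: 9 45 57 58 78

Derivation:
push(45): heap contents = [45]
push(5): heap contents = [5, 45]
push(78): heap contents = [5, 45, 78]
push(57): heap contents = [5, 45, 57, 78]
push(9): heap contents = [5, 9, 45, 57, 78]
push(6): heap contents = [5, 6, 9, 45, 57, 78]
push(58): heap contents = [5, 6, 9, 45, 57, 58, 78]
pop() → 5: heap contents = [6, 9, 45, 57, 58, 78]
pop() → 6: heap contents = [9, 45, 57, 58, 78]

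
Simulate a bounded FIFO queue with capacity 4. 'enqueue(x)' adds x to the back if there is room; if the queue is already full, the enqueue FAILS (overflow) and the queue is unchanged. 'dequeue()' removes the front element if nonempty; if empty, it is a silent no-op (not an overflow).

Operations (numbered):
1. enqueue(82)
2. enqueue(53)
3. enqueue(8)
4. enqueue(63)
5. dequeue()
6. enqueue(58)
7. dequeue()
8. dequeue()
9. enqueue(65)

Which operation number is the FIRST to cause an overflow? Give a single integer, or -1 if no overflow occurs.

1. enqueue(82): size=1
2. enqueue(53): size=2
3. enqueue(8): size=3
4. enqueue(63): size=4
5. dequeue(): size=3
6. enqueue(58): size=4
7. dequeue(): size=3
8. dequeue(): size=2
9. enqueue(65): size=3

Answer: -1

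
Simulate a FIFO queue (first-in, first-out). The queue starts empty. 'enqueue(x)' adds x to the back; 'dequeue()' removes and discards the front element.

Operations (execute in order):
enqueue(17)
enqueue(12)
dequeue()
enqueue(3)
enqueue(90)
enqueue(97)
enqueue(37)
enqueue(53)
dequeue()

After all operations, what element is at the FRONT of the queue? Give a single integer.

enqueue(17): queue = [17]
enqueue(12): queue = [17, 12]
dequeue(): queue = [12]
enqueue(3): queue = [12, 3]
enqueue(90): queue = [12, 3, 90]
enqueue(97): queue = [12, 3, 90, 97]
enqueue(37): queue = [12, 3, 90, 97, 37]
enqueue(53): queue = [12, 3, 90, 97, 37, 53]
dequeue(): queue = [3, 90, 97, 37, 53]

Answer: 3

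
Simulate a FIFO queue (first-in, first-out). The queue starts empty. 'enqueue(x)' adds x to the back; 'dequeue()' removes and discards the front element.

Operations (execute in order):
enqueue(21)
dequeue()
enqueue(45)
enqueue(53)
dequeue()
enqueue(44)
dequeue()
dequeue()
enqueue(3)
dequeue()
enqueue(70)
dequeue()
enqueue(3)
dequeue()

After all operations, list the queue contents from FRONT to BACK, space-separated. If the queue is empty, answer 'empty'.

enqueue(21): [21]
dequeue(): []
enqueue(45): [45]
enqueue(53): [45, 53]
dequeue(): [53]
enqueue(44): [53, 44]
dequeue(): [44]
dequeue(): []
enqueue(3): [3]
dequeue(): []
enqueue(70): [70]
dequeue(): []
enqueue(3): [3]
dequeue(): []

Answer: empty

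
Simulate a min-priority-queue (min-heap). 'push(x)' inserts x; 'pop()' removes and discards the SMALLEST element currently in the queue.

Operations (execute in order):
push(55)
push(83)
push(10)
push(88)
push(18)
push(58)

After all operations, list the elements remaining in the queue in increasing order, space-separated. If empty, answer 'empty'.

push(55): heap contents = [55]
push(83): heap contents = [55, 83]
push(10): heap contents = [10, 55, 83]
push(88): heap contents = [10, 55, 83, 88]
push(18): heap contents = [10, 18, 55, 83, 88]
push(58): heap contents = [10, 18, 55, 58, 83, 88]

Answer: 10 18 55 58 83 88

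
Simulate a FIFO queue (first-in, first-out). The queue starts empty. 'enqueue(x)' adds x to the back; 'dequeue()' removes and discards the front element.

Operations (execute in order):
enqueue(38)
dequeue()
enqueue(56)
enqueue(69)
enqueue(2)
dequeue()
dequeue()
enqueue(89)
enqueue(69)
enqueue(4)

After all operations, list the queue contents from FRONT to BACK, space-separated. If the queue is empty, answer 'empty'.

enqueue(38): [38]
dequeue(): []
enqueue(56): [56]
enqueue(69): [56, 69]
enqueue(2): [56, 69, 2]
dequeue(): [69, 2]
dequeue(): [2]
enqueue(89): [2, 89]
enqueue(69): [2, 89, 69]
enqueue(4): [2, 89, 69, 4]

Answer: 2 89 69 4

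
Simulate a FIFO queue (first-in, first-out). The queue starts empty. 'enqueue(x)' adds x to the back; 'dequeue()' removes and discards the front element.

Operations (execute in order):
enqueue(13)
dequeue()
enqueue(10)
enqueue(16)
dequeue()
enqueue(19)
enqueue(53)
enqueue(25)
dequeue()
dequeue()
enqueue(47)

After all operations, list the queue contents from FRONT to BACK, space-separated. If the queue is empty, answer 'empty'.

enqueue(13): [13]
dequeue(): []
enqueue(10): [10]
enqueue(16): [10, 16]
dequeue(): [16]
enqueue(19): [16, 19]
enqueue(53): [16, 19, 53]
enqueue(25): [16, 19, 53, 25]
dequeue(): [19, 53, 25]
dequeue(): [53, 25]
enqueue(47): [53, 25, 47]

Answer: 53 25 47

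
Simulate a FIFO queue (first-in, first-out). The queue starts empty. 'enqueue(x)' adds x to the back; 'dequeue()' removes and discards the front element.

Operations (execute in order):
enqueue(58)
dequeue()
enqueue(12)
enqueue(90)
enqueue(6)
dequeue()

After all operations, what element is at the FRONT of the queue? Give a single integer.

Answer: 90

Derivation:
enqueue(58): queue = [58]
dequeue(): queue = []
enqueue(12): queue = [12]
enqueue(90): queue = [12, 90]
enqueue(6): queue = [12, 90, 6]
dequeue(): queue = [90, 6]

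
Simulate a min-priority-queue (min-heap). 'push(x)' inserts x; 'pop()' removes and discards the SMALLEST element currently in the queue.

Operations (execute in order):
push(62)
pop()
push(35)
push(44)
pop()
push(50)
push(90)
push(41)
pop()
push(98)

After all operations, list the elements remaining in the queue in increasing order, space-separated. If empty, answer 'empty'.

Answer: 44 50 90 98

Derivation:
push(62): heap contents = [62]
pop() → 62: heap contents = []
push(35): heap contents = [35]
push(44): heap contents = [35, 44]
pop() → 35: heap contents = [44]
push(50): heap contents = [44, 50]
push(90): heap contents = [44, 50, 90]
push(41): heap contents = [41, 44, 50, 90]
pop() → 41: heap contents = [44, 50, 90]
push(98): heap contents = [44, 50, 90, 98]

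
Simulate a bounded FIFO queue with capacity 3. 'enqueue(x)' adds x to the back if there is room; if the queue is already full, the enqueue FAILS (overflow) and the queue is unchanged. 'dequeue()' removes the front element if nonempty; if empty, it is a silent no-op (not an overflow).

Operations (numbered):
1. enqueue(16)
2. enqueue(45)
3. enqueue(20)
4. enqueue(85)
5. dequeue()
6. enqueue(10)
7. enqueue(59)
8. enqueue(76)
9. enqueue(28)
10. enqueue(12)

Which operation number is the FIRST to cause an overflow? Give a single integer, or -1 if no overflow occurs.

1. enqueue(16): size=1
2. enqueue(45): size=2
3. enqueue(20): size=3
4. enqueue(85): size=3=cap → OVERFLOW (fail)
5. dequeue(): size=2
6. enqueue(10): size=3
7. enqueue(59): size=3=cap → OVERFLOW (fail)
8. enqueue(76): size=3=cap → OVERFLOW (fail)
9. enqueue(28): size=3=cap → OVERFLOW (fail)
10. enqueue(12): size=3=cap → OVERFLOW (fail)

Answer: 4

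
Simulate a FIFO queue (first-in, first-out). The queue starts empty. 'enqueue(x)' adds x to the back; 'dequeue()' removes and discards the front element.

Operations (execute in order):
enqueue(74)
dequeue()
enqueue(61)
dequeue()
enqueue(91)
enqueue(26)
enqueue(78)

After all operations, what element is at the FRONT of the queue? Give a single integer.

Answer: 91

Derivation:
enqueue(74): queue = [74]
dequeue(): queue = []
enqueue(61): queue = [61]
dequeue(): queue = []
enqueue(91): queue = [91]
enqueue(26): queue = [91, 26]
enqueue(78): queue = [91, 26, 78]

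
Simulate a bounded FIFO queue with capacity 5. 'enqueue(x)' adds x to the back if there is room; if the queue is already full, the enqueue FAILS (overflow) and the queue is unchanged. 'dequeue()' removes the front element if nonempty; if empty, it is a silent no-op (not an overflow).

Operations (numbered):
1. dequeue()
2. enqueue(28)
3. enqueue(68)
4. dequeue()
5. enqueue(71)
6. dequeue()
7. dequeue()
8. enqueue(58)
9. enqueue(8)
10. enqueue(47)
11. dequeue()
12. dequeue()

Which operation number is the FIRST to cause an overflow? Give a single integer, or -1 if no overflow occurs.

Answer: -1

Derivation:
1. dequeue(): empty, no-op, size=0
2. enqueue(28): size=1
3. enqueue(68): size=2
4. dequeue(): size=1
5. enqueue(71): size=2
6. dequeue(): size=1
7. dequeue(): size=0
8. enqueue(58): size=1
9. enqueue(8): size=2
10. enqueue(47): size=3
11. dequeue(): size=2
12. dequeue(): size=1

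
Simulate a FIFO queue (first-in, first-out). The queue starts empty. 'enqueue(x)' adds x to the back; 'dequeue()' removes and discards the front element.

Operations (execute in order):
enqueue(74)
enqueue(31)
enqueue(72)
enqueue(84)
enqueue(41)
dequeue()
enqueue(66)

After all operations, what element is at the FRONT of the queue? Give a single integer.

Answer: 31

Derivation:
enqueue(74): queue = [74]
enqueue(31): queue = [74, 31]
enqueue(72): queue = [74, 31, 72]
enqueue(84): queue = [74, 31, 72, 84]
enqueue(41): queue = [74, 31, 72, 84, 41]
dequeue(): queue = [31, 72, 84, 41]
enqueue(66): queue = [31, 72, 84, 41, 66]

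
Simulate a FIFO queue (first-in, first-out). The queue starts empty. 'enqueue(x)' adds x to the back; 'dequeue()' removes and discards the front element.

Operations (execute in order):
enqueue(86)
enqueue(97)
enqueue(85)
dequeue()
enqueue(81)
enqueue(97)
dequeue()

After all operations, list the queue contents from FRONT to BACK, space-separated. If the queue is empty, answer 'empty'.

Answer: 85 81 97

Derivation:
enqueue(86): [86]
enqueue(97): [86, 97]
enqueue(85): [86, 97, 85]
dequeue(): [97, 85]
enqueue(81): [97, 85, 81]
enqueue(97): [97, 85, 81, 97]
dequeue(): [85, 81, 97]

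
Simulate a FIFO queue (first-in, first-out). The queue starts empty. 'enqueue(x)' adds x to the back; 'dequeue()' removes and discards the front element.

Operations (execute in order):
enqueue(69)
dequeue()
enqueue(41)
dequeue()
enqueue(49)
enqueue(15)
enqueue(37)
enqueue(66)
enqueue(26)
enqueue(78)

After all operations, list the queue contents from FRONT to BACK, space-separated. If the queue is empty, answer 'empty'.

enqueue(69): [69]
dequeue(): []
enqueue(41): [41]
dequeue(): []
enqueue(49): [49]
enqueue(15): [49, 15]
enqueue(37): [49, 15, 37]
enqueue(66): [49, 15, 37, 66]
enqueue(26): [49, 15, 37, 66, 26]
enqueue(78): [49, 15, 37, 66, 26, 78]

Answer: 49 15 37 66 26 78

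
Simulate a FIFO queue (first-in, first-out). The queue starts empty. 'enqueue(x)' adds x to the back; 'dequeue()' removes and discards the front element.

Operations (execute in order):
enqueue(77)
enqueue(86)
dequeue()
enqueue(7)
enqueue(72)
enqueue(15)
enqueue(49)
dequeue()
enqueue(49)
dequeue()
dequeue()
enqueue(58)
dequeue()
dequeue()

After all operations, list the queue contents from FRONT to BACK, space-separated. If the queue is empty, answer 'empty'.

Answer: 49 58

Derivation:
enqueue(77): [77]
enqueue(86): [77, 86]
dequeue(): [86]
enqueue(7): [86, 7]
enqueue(72): [86, 7, 72]
enqueue(15): [86, 7, 72, 15]
enqueue(49): [86, 7, 72, 15, 49]
dequeue(): [7, 72, 15, 49]
enqueue(49): [7, 72, 15, 49, 49]
dequeue(): [72, 15, 49, 49]
dequeue(): [15, 49, 49]
enqueue(58): [15, 49, 49, 58]
dequeue(): [49, 49, 58]
dequeue(): [49, 58]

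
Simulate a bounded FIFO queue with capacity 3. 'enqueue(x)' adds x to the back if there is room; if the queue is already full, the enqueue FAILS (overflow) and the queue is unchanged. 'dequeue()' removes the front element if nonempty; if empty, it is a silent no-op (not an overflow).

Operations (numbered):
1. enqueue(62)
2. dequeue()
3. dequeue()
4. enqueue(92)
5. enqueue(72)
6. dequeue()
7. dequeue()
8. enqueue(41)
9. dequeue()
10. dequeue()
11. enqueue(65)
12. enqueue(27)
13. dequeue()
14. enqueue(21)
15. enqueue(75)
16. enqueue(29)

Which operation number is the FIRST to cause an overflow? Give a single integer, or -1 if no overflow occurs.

Answer: 16

Derivation:
1. enqueue(62): size=1
2. dequeue(): size=0
3. dequeue(): empty, no-op, size=0
4. enqueue(92): size=1
5. enqueue(72): size=2
6. dequeue(): size=1
7. dequeue(): size=0
8. enqueue(41): size=1
9. dequeue(): size=0
10. dequeue(): empty, no-op, size=0
11. enqueue(65): size=1
12. enqueue(27): size=2
13. dequeue(): size=1
14. enqueue(21): size=2
15. enqueue(75): size=3
16. enqueue(29): size=3=cap → OVERFLOW (fail)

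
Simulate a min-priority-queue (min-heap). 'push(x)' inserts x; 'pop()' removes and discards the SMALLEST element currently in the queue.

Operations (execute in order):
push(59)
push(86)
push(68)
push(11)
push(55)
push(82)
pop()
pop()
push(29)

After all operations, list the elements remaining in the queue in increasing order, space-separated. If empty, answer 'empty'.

push(59): heap contents = [59]
push(86): heap contents = [59, 86]
push(68): heap contents = [59, 68, 86]
push(11): heap contents = [11, 59, 68, 86]
push(55): heap contents = [11, 55, 59, 68, 86]
push(82): heap contents = [11, 55, 59, 68, 82, 86]
pop() → 11: heap contents = [55, 59, 68, 82, 86]
pop() → 55: heap contents = [59, 68, 82, 86]
push(29): heap contents = [29, 59, 68, 82, 86]

Answer: 29 59 68 82 86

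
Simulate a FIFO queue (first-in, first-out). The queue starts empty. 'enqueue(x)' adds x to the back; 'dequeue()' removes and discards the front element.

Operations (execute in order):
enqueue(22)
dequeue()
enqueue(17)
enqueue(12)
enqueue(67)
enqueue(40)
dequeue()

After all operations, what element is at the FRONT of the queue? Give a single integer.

Answer: 12

Derivation:
enqueue(22): queue = [22]
dequeue(): queue = []
enqueue(17): queue = [17]
enqueue(12): queue = [17, 12]
enqueue(67): queue = [17, 12, 67]
enqueue(40): queue = [17, 12, 67, 40]
dequeue(): queue = [12, 67, 40]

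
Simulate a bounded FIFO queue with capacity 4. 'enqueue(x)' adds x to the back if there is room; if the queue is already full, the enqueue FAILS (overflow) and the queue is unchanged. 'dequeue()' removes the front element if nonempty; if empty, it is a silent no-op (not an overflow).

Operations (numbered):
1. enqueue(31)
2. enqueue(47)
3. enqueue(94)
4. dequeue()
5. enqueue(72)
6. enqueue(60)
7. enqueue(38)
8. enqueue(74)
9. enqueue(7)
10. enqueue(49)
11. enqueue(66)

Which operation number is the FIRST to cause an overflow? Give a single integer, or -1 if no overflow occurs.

1. enqueue(31): size=1
2. enqueue(47): size=2
3. enqueue(94): size=3
4. dequeue(): size=2
5. enqueue(72): size=3
6. enqueue(60): size=4
7. enqueue(38): size=4=cap → OVERFLOW (fail)
8. enqueue(74): size=4=cap → OVERFLOW (fail)
9. enqueue(7): size=4=cap → OVERFLOW (fail)
10. enqueue(49): size=4=cap → OVERFLOW (fail)
11. enqueue(66): size=4=cap → OVERFLOW (fail)

Answer: 7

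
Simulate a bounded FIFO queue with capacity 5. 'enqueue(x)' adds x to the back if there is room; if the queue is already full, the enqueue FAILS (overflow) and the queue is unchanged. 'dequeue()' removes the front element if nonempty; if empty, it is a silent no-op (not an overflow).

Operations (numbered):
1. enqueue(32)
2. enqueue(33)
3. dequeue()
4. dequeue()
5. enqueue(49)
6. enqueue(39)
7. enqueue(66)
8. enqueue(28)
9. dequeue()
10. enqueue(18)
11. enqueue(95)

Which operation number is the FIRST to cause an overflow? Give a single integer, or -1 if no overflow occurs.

1. enqueue(32): size=1
2. enqueue(33): size=2
3. dequeue(): size=1
4. dequeue(): size=0
5. enqueue(49): size=1
6. enqueue(39): size=2
7. enqueue(66): size=3
8. enqueue(28): size=4
9. dequeue(): size=3
10. enqueue(18): size=4
11. enqueue(95): size=5

Answer: -1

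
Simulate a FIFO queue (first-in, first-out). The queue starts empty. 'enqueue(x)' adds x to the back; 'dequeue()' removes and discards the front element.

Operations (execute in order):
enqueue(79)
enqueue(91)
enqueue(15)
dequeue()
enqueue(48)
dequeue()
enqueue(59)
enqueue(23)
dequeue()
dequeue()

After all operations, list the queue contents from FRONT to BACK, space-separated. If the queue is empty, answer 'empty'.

enqueue(79): [79]
enqueue(91): [79, 91]
enqueue(15): [79, 91, 15]
dequeue(): [91, 15]
enqueue(48): [91, 15, 48]
dequeue(): [15, 48]
enqueue(59): [15, 48, 59]
enqueue(23): [15, 48, 59, 23]
dequeue(): [48, 59, 23]
dequeue(): [59, 23]

Answer: 59 23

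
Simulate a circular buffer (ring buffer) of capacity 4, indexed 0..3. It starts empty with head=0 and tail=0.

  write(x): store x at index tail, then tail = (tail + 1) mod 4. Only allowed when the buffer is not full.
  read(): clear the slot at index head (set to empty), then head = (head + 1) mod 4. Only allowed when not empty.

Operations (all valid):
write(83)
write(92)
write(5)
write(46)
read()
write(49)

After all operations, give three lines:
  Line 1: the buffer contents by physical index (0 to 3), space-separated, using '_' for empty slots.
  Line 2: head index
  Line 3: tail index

write(83): buf=[83 _ _ _], head=0, tail=1, size=1
write(92): buf=[83 92 _ _], head=0, tail=2, size=2
write(5): buf=[83 92 5 _], head=0, tail=3, size=3
write(46): buf=[83 92 5 46], head=0, tail=0, size=4
read(): buf=[_ 92 5 46], head=1, tail=0, size=3
write(49): buf=[49 92 5 46], head=1, tail=1, size=4

Answer: 49 92 5 46
1
1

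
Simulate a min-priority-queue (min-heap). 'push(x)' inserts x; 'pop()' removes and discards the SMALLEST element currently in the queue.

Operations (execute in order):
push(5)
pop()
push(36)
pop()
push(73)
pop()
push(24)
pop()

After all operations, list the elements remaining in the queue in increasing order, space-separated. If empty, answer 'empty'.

Answer: empty

Derivation:
push(5): heap contents = [5]
pop() → 5: heap contents = []
push(36): heap contents = [36]
pop() → 36: heap contents = []
push(73): heap contents = [73]
pop() → 73: heap contents = []
push(24): heap contents = [24]
pop() → 24: heap contents = []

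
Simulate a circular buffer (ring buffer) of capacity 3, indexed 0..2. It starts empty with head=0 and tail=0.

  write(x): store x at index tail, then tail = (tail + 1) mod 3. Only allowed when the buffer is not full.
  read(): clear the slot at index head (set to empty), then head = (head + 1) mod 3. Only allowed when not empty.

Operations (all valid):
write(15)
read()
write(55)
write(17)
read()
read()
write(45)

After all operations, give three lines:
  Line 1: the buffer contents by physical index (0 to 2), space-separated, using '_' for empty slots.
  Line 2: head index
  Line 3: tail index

Answer: 45 _ _
0
1

Derivation:
write(15): buf=[15 _ _], head=0, tail=1, size=1
read(): buf=[_ _ _], head=1, tail=1, size=0
write(55): buf=[_ 55 _], head=1, tail=2, size=1
write(17): buf=[_ 55 17], head=1, tail=0, size=2
read(): buf=[_ _ 17], head=2, tail=0, size=1
read(): buf=[_ _ _], head=0, tail=0, size=0
write(45): buf=[45 _ _], head=0, tail=1, size=1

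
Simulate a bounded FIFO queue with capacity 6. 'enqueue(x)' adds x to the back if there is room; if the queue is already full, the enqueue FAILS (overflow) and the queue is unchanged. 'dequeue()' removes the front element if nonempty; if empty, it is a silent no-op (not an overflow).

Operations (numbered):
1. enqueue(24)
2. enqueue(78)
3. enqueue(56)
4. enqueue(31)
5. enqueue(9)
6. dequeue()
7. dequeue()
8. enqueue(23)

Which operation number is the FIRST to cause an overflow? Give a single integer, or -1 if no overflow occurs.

Answer: -1

Derivation:
1. enqueue(24): size=1
2. enqueue(78): size=2
3. enqueue(56): size=3
4. enqueue(31): size=4
5. enqueue(9): size=5
6. dequeue(): size=4
7. dequeue(): size=3
8. enqueue(23): size=4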